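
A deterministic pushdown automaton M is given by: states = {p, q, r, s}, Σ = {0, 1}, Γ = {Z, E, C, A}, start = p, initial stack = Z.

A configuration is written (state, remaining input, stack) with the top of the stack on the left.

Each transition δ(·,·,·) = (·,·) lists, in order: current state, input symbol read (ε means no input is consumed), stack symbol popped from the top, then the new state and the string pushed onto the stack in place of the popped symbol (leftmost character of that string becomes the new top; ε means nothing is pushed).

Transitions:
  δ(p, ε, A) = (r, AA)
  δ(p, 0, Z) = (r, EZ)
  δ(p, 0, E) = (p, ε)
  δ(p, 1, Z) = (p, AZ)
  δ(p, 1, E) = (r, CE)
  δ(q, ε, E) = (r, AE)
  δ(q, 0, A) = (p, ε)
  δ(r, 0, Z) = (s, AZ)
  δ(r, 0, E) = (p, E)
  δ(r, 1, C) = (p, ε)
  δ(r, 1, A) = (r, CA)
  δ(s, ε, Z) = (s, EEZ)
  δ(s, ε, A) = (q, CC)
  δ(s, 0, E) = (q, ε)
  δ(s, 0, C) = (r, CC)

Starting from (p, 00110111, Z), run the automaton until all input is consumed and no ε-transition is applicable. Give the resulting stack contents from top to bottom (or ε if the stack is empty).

AAAZ

(p, 00110111, Z)
  read 0, top Z: go to r, push EZ → (r, 0110111, EZ)
  read 0, top E: go to p, push E → (p, 110111, EZ)
  read 1, top E: go to r, push CE → (r, 10111, CEZ)
  read 1, top C: go to p, push ε → (p, 0111, EZ)
  read 0, top E: go to p, push ε → (p, 111, Z)
  read 1, top Z: go to p, push AZ → (p, 11, AZ)
  ε-move, top A: go to r, push AA → (r, 11, AAZ)
  read 1, top A: go to r, push CA → (r, 1, CAAZ)
  read 1, top C: go to p, push ε → (p, ε, AAZ)
  ε-move, top A: go to r, push AA → (r, ε, AAAZ)
All input consumed in state r with stack AAAZ.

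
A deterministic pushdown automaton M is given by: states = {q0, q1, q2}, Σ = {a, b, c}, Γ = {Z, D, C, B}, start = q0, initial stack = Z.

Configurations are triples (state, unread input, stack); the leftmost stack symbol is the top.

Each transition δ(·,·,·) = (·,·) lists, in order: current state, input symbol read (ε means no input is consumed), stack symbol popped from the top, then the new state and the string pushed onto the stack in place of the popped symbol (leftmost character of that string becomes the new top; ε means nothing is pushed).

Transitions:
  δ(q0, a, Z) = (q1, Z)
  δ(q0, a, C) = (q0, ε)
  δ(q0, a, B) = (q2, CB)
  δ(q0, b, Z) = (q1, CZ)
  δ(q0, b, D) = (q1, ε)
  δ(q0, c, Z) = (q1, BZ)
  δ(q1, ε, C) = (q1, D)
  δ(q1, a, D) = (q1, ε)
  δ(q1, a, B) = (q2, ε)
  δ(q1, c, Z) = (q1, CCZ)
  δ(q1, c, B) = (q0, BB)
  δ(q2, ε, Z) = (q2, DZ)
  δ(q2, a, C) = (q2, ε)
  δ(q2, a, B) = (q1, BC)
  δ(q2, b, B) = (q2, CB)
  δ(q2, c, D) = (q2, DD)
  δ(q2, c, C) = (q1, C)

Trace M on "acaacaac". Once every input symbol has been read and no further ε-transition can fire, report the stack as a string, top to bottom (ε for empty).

DCZ

(q0, acaacaac, Z)
  read a, top Z: go to q1, push Z → (q1, caacaac, Z)
  read c, top Z: go to q1, push CCZ → (q1, aacaac, CCZ)
  ε-move, top C: go to q1, push D → (q1, aacaac, DCZ)
  read a, top D: go to q1, push ε → (q1, acaac, CZ)
  ε-move, top C: go to q1, push D → (q1, acaac, DZ)
  read a, top D: go to q1, push ε → (q1, caac, Z)
  read c, top Z: go to q1, push CCZ → (q1, aac, CCZ)
  ε-move, top C: go to q1, push D → (q1, aac, DCZ)
  read a, top D: go to q1, push ε → (q1, ac, CZ)
  ε-move, top C: go to q1, push D → (q1, ac, DZ)
  read a, top D: go to q1, push ε → (q1, c, Z)
  read c, top Z: go to q1, push CCZ → (q1, ε, CCZ)
  ε-move, top C: go to q1, push D → (q1, ε, DCZ)
All input consumed in state q1 with stack DCZ.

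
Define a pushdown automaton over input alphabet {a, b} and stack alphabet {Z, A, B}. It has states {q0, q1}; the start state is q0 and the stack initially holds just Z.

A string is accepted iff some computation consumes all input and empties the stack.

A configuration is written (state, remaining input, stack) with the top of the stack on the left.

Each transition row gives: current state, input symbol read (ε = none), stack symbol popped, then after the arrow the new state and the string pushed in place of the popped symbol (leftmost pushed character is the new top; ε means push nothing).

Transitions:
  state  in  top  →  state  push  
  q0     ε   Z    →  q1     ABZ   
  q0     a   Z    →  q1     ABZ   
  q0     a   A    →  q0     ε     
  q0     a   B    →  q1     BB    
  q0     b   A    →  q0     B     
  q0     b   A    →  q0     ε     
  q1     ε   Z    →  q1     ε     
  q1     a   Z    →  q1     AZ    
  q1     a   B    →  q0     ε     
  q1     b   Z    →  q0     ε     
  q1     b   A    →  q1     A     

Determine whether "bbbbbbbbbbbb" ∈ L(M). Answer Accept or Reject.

Reject

No computation consumes all input and empties the stack.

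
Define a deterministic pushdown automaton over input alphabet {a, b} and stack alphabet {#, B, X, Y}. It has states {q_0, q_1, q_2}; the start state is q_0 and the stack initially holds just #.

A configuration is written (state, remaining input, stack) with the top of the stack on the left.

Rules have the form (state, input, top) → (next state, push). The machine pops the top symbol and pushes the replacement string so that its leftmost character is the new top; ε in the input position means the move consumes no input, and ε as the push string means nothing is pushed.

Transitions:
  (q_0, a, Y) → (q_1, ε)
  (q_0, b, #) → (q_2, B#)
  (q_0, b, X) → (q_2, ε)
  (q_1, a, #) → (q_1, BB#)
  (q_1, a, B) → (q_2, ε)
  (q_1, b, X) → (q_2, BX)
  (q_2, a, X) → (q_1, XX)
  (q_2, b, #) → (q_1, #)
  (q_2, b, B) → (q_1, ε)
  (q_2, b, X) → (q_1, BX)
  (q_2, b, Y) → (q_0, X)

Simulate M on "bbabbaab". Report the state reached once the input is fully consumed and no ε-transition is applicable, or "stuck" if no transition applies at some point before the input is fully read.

(q_0, bbabbaab, #)
  read b, top #: go to q_2, push B# → (q_2, babbaab, B#)
  read b, top B: go to q_1, push ε → (q_1, abbaab, #)
  read a, top #: go to q_1, push BB# → (q_1, bbaab, BB#)
No transition for (q_1, b, top B); M blocks with input bbaab remaining.

stuck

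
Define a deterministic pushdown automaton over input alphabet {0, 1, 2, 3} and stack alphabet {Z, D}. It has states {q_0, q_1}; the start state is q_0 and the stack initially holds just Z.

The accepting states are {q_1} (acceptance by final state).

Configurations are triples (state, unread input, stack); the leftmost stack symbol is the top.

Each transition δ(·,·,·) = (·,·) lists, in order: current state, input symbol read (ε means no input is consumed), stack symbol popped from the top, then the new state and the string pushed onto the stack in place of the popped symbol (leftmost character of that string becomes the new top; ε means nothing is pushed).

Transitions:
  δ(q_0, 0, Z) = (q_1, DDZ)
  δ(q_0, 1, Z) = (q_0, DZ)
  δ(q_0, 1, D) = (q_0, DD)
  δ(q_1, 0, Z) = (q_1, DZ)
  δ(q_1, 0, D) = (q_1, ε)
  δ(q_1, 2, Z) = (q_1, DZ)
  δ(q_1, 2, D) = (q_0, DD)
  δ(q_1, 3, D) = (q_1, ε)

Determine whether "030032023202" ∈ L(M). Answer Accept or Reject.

(q_0, 030032023202, Z)
  read 0, top Z: go to q_1, push DDZ → (q_1, 30032023202, DDZ)
  read 3, top D: go to q_1, push ε → (q_1, 0032023202, DZ)
  read 0, top D: go to q_1, push ε → (q_1, 032023202, Z)
  read 0, top Z: go to q_1, push DZ → (q_1, 32023202, DZ)
  read 3, top D: go to q_1, push ε → (q_1, 2023202, Z)
  read 2, top Z: go to q_1, push DZ → (q_1, 023202, DZ)
  read 0, top D: go to q_1, push ε → (q_1, 23202, Z)
  read 2, top Z: go to q_1, push DZ → (q_1, 3202, DZ)
  read 3, top D: go to q_1, push ε → (q_1, 202, Z)
  read 2, top Z: go to q_1, push DZ → (q_1, 02, DZ)
  read 0, top D: go to q_1, push ε → (q_1, 2, Z)
  read 2, top Z: go to q_1, push DZ → (q_1, ε, DZ)
All input consumed; state q_1 ∈ F.

Accept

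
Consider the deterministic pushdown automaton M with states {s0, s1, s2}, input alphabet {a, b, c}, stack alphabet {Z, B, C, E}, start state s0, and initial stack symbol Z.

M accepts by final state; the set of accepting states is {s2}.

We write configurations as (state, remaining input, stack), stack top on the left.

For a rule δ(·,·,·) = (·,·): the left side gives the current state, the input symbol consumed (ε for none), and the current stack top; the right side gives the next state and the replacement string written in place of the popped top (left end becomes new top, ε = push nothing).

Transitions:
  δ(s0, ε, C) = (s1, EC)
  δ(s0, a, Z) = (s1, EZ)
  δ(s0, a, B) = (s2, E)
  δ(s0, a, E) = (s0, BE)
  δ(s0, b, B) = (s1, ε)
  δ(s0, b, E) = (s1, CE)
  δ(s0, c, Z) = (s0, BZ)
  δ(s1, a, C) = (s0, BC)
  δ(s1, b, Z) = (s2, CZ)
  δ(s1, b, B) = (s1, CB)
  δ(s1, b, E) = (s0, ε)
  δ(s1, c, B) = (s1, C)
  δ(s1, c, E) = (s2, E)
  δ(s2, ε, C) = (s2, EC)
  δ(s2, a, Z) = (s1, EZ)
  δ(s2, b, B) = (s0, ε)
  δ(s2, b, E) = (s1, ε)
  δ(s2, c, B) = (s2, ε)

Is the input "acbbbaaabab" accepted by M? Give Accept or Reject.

(s0, acbbbaaabab, Z)
  read a, top Z: go to s1, push EZ → (s1, cbbbaaabab, EZ)
  read c, top E: go to s2, push E → (s2, bbbaaabab, EZ)
  read b, top E: go to s1, push ε → (s1, bbaaabab, Z)
  read b, top Z: go to s2, push CZ → (s2, baaabab, CZ)
  ε-move, top C: go to s2, push EC → (s2, baaabab, ECZ)
  read b, top E: go to s1, push ε → (s1, aaabab, CZ)
  read a, top C: go to s0, push BC → (s0, aabab, BCZ)
  read a, top B: go to s2, push E → (s2, abab, ECZ)
No transition applies at (s2, abab, ECZ); input not fully consumed.

Reject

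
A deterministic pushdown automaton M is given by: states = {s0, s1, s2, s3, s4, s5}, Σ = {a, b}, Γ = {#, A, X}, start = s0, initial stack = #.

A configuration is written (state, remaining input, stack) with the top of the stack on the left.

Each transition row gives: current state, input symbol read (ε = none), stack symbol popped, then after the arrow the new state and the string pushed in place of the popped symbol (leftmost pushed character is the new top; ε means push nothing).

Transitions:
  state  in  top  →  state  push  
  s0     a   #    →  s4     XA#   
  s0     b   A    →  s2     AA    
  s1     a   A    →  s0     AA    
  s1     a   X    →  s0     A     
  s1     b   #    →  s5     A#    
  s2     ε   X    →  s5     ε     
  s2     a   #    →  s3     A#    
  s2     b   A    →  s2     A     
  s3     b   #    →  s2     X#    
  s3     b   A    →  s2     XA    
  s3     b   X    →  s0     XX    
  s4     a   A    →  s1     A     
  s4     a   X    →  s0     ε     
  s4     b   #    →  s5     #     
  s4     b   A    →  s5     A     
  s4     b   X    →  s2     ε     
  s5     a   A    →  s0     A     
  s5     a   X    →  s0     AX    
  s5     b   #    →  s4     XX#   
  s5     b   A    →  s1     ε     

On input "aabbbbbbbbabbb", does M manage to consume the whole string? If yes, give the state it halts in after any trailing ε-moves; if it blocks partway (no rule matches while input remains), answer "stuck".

(s0, aabbbbbbbbabbb, #) ⊢ (s4, abbbbbbbbabbb, XA#) ⊢ (s0, bbbbbbbbabbb, A#) ⊢ (s2, bbbbbbbabbb, AA#) ⊢ (s2, bbbbbbabbb, AA#) ⊢ (s2, bbbbbabbb, AA#) ⊢ (s2, bbbbabbb, AA#) ⊢ (s2, bbbabbb, AA#) ⊢ (s2, bbabbb, AA#) ⊢ (s2, babbb, AA#) ⊢ (s2, abbb, AA#)
No transition for (s2, a, top A); M blocks with input abbb remaining.

stuck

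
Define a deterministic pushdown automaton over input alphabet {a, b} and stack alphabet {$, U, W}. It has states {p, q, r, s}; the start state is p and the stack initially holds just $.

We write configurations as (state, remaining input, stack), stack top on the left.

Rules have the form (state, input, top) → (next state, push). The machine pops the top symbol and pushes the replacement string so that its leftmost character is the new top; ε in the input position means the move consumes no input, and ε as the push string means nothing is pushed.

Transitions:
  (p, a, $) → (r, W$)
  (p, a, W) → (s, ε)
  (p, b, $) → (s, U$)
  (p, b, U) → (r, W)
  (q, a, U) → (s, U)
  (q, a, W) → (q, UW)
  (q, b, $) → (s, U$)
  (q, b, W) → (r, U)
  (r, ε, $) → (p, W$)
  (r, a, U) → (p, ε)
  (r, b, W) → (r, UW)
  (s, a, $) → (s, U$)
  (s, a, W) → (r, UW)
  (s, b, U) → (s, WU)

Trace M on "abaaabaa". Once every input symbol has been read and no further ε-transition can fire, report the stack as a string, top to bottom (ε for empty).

(p, abaaabaa, $) ⊢ (r, baaabaa, W$) ⊢ (r, aaabaa, UW$) ⊢ (p, aabaa, W$) ⊢ (s, abaa, $) ⊢ (s, baa, U$) ⊢ (s, aa, WU$) ⊢ (r, a, UWU$) ⊢ (p, ε, WU$)
All input consumed in state p with stack WU$.

WU$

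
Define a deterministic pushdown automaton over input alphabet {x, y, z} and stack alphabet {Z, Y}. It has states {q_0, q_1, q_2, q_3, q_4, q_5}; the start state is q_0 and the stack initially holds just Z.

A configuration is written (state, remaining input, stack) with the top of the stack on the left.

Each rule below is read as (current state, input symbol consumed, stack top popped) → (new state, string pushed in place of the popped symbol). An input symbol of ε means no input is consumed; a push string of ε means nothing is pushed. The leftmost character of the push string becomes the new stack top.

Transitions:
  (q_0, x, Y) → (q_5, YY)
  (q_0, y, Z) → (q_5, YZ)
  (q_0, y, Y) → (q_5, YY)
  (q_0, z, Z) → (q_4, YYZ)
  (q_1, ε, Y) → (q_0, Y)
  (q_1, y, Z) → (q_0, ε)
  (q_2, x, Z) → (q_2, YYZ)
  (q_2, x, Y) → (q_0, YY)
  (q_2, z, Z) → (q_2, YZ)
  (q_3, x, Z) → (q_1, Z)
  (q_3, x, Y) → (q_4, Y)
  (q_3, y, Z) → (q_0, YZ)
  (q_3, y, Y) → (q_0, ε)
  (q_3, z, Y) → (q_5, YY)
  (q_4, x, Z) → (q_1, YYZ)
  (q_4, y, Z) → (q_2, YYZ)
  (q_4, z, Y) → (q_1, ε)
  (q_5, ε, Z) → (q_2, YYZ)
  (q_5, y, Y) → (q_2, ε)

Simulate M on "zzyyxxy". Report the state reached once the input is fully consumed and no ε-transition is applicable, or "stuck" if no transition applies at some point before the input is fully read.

q_2

(q_0, zzyyxxy, Z)
  read z, top Z: go to q_4, push YYZ → (q_4, zyyxxy, YYZ)
  read z, top Y: go to q_1, push ε → (q_1, yyxxy, YZ)
  ε-move, top Y: go to q_0, push Y → (q_0, yyxxy, YZ)
  read y, top Y: go to q_5, push YY → (q_5, yxxy, YYZ)
  read y, top Y: go to q_2, push ε → (q_2, xxy, YZ)
  read x, top Y: go to q_0, push YY → (q_0, xy, YYZ)
  read x, top Y: go to q_5, push YY → (q_5, y, YYYZ)
  read y, top Y: go to q_2, push ε → (q_2, ε, YYZ)
All input consumed; M is in state q_2.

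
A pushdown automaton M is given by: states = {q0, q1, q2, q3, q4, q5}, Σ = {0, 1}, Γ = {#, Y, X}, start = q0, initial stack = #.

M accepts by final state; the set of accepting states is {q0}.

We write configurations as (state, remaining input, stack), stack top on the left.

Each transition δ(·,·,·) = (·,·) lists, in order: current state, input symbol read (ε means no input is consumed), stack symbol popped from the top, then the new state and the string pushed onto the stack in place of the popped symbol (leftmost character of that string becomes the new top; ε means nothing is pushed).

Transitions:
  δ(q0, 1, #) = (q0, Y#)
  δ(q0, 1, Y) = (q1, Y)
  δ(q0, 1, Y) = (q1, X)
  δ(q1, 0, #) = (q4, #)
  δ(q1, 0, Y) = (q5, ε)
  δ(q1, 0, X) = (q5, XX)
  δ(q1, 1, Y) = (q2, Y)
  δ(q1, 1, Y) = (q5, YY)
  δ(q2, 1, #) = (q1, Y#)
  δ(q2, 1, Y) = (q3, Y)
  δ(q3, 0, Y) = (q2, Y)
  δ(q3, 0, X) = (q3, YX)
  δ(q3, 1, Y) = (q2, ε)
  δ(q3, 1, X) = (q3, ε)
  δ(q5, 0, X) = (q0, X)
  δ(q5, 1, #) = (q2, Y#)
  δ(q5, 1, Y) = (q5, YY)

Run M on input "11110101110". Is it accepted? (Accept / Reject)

Reject

No computation consumes all input and reaches a final state.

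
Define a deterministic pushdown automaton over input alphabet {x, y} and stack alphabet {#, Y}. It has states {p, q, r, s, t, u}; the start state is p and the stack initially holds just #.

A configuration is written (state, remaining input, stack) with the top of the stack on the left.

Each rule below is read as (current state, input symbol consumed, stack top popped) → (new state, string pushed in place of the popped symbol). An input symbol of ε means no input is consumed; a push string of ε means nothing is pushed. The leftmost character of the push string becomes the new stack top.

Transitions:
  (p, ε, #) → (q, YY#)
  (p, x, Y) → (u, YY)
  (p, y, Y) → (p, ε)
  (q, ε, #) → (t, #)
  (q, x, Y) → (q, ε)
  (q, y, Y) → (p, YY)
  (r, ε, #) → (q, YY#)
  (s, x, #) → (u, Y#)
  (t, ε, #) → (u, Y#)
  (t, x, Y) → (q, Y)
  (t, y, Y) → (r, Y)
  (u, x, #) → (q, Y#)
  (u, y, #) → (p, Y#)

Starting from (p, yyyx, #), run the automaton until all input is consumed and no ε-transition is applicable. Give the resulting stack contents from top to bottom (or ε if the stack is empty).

(p, yyyx, #)
  ε-move, top #: go to q, push YY# → (q, yyyx, YY#)
  read y, top Y: go to p, push YY → (p, yyx, YYY#)
  read y, top Y: go to p, push ε → (p, yx, YY#)
  read y, top Y: go to p, push ε → (p, x, Y#)
  read x, top Y: go to u, push YY → (u, ε, YY#)
All input consumed in state u with stack YY#.

YY#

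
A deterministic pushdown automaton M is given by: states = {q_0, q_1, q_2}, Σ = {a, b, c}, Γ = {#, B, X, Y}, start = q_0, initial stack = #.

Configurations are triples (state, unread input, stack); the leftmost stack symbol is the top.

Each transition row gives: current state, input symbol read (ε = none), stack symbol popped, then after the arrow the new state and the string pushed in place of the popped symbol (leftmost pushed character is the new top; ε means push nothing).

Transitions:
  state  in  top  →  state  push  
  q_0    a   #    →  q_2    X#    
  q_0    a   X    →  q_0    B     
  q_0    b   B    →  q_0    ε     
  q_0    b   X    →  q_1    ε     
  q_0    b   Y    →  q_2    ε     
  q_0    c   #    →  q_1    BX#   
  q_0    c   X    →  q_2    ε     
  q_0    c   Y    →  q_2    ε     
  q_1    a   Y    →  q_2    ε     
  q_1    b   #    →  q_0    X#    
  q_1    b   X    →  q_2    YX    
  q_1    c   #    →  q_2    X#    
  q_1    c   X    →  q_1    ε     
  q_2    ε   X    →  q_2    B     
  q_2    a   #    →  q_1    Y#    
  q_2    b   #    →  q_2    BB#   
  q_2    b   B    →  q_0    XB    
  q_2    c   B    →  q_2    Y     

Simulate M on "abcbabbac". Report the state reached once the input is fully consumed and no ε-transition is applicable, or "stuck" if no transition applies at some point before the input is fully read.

q_2

(q_0, abcbabbac, #)
  read a, top #: go to q_2, push X# → (q_2, bcbabbac, X#)
  ε-move, top X: go to q_2, push B → (q_2, bcbabbac, B#)
  read b, top B: go to q_0, push XB → (q_0, cbabbac, XB#)
  read c, top X: go to q_2, push ε → (q_2, babbac, B#)
  read b, top B: go to q_0, push XB → (q_0, abbac, XB#)
  read a, top X: go to q_0, push B → (q_0, bbac, BB#)
  read b, top B: go to q_0, push ε → (q_0, bac, B#)
  read b, top B: go to q_0, push ε → (q_0, ac, #)
  read a, top #: go to q_2, push X# → (q_2, c, X#)
  ε-move, top X: go to q_2, push B → (q_2, c, B#)
  read c, top B: go to q_2, push Y → (q_2, ε, Y#)
All input consumed; M is in state q_2.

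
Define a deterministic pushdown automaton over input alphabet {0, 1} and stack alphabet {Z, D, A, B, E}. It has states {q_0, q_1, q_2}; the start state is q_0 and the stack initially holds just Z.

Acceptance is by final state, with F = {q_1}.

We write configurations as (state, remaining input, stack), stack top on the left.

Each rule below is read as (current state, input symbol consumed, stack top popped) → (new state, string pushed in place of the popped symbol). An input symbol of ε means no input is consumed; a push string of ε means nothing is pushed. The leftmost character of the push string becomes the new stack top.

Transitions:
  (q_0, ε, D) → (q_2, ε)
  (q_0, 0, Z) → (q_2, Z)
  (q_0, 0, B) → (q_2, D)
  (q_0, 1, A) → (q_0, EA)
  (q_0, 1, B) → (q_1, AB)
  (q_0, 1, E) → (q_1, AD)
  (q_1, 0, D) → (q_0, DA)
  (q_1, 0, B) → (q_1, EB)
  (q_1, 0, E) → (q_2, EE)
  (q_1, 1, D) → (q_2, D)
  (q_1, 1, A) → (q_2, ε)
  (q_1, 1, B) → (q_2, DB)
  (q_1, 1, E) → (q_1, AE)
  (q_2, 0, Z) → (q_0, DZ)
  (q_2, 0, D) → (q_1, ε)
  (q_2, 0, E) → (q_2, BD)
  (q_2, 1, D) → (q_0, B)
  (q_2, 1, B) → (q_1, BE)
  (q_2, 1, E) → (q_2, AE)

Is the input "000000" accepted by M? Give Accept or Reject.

(q_0, 000000, Z) ⊢ (q_2, 00000, Z) ⊢ (q_0, 0000, DZ) ⊢ (q_2, 0000, Z) ⊢ (q_0, 000, DZ) ⊢ (q_2, 000, Z) ⊢ (q_0, 00, DZ) ⊢ (q_2, 00, Z) ⊢ (q_0, 0, DZ) ⊢ (q_2, 0, Z) ⊢ (q_0, ε, DZ) ⊢ (q_2, ε, Z)
All input consumed; state q_2 ∉ F and no further ε-move applies.

Reject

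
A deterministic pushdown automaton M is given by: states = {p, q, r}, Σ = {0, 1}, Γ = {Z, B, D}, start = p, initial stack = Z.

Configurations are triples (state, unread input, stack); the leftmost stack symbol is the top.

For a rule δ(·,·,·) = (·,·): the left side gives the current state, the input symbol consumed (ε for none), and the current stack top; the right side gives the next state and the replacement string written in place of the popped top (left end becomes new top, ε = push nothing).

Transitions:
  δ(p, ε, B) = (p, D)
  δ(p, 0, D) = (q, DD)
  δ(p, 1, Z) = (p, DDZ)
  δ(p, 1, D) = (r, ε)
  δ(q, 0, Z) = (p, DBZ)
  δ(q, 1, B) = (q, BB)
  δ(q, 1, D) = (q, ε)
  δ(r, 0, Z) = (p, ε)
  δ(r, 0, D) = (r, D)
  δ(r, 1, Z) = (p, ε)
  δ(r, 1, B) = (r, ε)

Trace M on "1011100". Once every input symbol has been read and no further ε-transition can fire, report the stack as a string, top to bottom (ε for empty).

(p, 1011100, Z)
  read 1, top Z: go to p, push DDZ → (p, 011100, DDZ)
  read 0, top D: go to q, push DD → (q, 11100, DDDZ)
  read 1, top D: go to q, push ε → (q, 1100, DDZ)
  read 1, top D: go to q, push ε → (q, 100, DZ)
  read 1, top D: go to q, push ε → (q, 00, Z)
  read 0, top Z: go to p, push DBZ → (p, 0, DBZ)
  read 0, top D: go to q, push DD → (q, ε, DDBZ)
All input consumed in state q with stack DDBZ.

DDBZ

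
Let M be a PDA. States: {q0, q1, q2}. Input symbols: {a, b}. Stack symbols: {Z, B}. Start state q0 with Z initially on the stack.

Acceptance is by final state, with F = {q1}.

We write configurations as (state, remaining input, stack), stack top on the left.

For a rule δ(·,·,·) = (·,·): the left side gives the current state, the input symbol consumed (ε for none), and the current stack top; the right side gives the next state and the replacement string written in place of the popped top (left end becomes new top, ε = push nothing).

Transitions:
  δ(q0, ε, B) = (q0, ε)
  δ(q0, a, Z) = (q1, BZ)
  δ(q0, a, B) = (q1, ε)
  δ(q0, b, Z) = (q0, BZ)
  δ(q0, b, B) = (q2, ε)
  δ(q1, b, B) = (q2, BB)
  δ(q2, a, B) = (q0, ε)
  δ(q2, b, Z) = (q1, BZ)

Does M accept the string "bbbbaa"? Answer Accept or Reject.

Accept

One accepting computation: (q0, bbbbaa, Z) ⊢ (q0, bbbaa, BZ) ⊢ (q2, bbaa, Z) ⊢ (q1, baa, BZ) ⊢ (q2, aa, BBZ) ⊢ (q0, a, BZ) ⊢ (q1, ε, Z)
All input consumed and state q1 ∈ F.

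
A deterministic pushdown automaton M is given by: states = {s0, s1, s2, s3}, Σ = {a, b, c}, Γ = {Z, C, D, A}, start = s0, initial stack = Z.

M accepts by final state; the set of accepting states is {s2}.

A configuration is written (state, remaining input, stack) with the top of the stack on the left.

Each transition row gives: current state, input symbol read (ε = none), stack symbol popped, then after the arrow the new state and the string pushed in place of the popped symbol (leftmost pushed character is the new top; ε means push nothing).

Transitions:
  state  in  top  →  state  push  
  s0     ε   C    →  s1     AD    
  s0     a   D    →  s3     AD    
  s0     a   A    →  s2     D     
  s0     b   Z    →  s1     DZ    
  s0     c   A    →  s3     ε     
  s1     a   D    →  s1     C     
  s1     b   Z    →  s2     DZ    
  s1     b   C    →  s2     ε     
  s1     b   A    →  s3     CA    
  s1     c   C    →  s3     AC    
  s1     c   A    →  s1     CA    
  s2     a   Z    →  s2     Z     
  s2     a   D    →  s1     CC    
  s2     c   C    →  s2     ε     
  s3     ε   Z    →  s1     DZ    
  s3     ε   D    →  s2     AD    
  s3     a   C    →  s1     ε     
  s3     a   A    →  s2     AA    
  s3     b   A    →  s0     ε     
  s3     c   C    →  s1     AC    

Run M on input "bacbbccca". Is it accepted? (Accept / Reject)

Accept

(s0, bacbbccca, Z) ⊢ (s1, acbbccca, DZ) ⊢ (s1, cbbccca, CZ) ⊢ (s3, bbccca, ACZ) ⊢ (s0, bccca, CZ) ⊢ (s1, bccca, ADZ) ⊢ (s3, ccca, CADZ) ⊢ (s1, cca, ACADZ) ⊢ (s1, ca, CACADZ) ⊢ (s3, a, ACACADZ) ⊢ (s2, ε, AACACADZ)
All input consumed; state s2 ∈ F.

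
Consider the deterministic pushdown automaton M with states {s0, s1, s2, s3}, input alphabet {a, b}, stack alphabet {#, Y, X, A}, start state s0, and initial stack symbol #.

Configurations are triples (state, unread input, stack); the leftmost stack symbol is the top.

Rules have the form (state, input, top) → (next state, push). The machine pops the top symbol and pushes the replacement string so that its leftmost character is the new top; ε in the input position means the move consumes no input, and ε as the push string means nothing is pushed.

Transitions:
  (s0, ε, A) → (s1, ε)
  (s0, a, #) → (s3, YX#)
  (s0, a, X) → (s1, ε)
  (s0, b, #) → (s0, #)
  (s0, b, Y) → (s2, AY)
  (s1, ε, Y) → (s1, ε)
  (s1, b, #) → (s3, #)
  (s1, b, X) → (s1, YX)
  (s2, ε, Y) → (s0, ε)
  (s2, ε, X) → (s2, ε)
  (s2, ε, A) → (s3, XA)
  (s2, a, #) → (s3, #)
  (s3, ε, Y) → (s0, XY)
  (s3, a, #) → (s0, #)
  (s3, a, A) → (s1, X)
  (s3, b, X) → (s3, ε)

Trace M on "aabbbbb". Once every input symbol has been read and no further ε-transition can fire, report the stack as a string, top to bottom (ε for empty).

(s0, aabbbbb, #)
  read a, top #: go to s3, push YX# → (s3, abbbbb, YX#)
  ε-move, top Y: go to s0, push XY → (s0, abbbbb, XYX#)
  read a, top X: go to s1, push ε → (s1, bbbbb, YX#)
  ε-move, top Y: go to s1, push ε → (s1, bbbbb, X#)
  read b, top X: go to s1, push YX → (s1, bbbb, YX#)
  ε-move, top Y: go to s1, push ε → (s1, bbbb, X#)
  read b, top X: go to s1, push YX → (s1, bbb, YX#)
  ε-move, top Y: go to s1, push ε → (s1, bbb, X#)
  read b, top X: go to s1, push YX → (s1, bb, YX#)
  ε-move, top Y: go to s1, push ε → (s1, bb, X#)
  read b, top X: go to s1, push YX → (s1, b, YX#)
  ε-move, top Y: go to s1, push ε → (s1, b, X#)
  read b, top X: go to s1, push YX → (s1, ε, YX#)
  ε-move, top Y: go to s1, push ε → (s1, ε, X#)
All input consumed in state s1 with stack X#.

X#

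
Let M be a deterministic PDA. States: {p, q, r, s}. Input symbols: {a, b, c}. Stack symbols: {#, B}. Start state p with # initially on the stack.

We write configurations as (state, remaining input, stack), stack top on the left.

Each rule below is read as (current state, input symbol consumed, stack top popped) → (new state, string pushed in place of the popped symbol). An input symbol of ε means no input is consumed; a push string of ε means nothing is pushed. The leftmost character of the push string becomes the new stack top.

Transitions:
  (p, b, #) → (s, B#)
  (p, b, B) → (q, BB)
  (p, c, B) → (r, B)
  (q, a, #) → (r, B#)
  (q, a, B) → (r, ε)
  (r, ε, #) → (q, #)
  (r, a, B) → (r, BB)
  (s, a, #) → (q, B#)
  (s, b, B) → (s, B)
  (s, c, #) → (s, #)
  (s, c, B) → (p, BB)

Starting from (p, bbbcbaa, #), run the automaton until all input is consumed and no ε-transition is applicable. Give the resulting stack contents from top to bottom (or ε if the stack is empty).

BBB#

(p, bbbcbaa, #)
  read b, top #: go to s, push B# → (s, bbcbaa, B#)
  read b, top B: go to s, push B → (s, bcbaa, B#)
  read b, top B: go to s, push B → (s, cbaa, B#)
  read c, top B: go to p, push BB → (p, baa, BB#)
  read b, top B: go to q, push BB → (q, aa, BBB#)
  read a, top B: go to r, push ε → (r, a, BB#)
  read a, top B: go to r, push BB → (r, ε, BBB#)
All input consumed in state r with stack BBB#.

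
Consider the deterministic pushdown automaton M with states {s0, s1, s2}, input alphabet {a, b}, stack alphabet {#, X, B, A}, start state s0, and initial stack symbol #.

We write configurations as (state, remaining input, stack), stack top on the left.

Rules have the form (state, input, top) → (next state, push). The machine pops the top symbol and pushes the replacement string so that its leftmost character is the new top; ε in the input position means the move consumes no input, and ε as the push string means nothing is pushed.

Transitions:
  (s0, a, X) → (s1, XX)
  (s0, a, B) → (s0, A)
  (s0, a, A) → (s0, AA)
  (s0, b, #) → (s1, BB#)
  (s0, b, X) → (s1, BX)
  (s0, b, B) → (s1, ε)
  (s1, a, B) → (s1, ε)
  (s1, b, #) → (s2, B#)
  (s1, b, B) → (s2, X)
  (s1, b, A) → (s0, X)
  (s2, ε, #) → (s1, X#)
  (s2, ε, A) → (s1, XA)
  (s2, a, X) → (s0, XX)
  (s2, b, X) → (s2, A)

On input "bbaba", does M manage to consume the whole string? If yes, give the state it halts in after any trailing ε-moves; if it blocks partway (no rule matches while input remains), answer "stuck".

s1

(s0, bbaba, #)
  read b, top #: go to s1, push BB# → (s1, baba, BB#)
  read b, top B: go to s2, push X → (s2, aba, XB#)
  read a, top X: go to s0, push XX → (s0, ba, XXB#)
  read b, top X: go to s1, push BX → (s1, a, BXXB#)
  read a, top B: go to s1, push ε → (s1, ε, XXB#)
All input consumed; M is in state s1.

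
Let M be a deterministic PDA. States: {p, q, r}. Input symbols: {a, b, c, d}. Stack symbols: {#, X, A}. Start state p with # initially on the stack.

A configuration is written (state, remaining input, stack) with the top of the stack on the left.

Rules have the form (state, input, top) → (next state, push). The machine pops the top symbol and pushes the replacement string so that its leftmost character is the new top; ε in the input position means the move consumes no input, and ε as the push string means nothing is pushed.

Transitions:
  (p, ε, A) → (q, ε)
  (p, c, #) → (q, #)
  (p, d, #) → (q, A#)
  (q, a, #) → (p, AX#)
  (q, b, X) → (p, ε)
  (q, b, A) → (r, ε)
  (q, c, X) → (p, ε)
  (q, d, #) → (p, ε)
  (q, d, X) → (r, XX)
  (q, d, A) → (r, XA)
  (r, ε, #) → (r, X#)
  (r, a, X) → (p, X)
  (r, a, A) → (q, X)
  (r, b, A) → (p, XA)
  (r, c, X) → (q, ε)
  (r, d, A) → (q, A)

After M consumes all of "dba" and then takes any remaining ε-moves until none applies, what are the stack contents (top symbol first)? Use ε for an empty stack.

(p, dba, #)
  read d, top #: go to q, push A# → (q, ba, A#)
  read b, top A: go to r, push ε → (r, a, #)
  ε-move, top #: go to r, push X# → (r, a, X#)
  read a, top X: go to p, push X → (p, ε, X#)
All input consumed in state p with stack X#.

X#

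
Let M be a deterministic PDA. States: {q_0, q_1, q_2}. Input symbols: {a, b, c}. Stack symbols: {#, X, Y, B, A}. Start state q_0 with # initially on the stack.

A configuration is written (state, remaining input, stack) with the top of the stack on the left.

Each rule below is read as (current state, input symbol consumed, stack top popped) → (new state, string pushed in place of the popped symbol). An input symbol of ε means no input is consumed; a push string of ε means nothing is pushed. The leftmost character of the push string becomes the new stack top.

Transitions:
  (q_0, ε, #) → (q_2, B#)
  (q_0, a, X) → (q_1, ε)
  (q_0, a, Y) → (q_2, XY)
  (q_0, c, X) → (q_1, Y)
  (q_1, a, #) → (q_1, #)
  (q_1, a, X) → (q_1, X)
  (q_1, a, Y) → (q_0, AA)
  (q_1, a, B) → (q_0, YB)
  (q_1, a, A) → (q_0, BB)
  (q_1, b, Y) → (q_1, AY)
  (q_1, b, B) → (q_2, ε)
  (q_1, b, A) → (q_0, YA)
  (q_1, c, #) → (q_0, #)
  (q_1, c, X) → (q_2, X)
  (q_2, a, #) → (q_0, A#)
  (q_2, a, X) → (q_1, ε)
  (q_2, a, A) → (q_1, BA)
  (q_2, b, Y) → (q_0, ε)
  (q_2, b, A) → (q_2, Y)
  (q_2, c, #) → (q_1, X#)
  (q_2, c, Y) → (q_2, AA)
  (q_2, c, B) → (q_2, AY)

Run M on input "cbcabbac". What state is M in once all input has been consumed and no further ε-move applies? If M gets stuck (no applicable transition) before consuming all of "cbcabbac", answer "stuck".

(q_0, cbcabbac, #)
  ε-move, top #: go to q_2, push B# → (q_2, cbcabbac, B#)
  read c, top B: go to q_2, push AY → (q_2, bcabbac, AY#)
  read b, top A: go to q_2, push Y → (q_2, cabbac, YY#)
  read c, top Y: go to q_2, push AA → (q_2, abbac, AAY#)
  read a, top A: go to q_1, push BA → (q_1, bbac, BAAY#)
  read b, top B: go to q_2, push ε → (q_2, bac, AAY#)
  read b, top A: go to q_2, push Y → (q_2, ac, YAY#)
No transition for (q_2, a, top Y); M blocks with input ac remaining.

stuck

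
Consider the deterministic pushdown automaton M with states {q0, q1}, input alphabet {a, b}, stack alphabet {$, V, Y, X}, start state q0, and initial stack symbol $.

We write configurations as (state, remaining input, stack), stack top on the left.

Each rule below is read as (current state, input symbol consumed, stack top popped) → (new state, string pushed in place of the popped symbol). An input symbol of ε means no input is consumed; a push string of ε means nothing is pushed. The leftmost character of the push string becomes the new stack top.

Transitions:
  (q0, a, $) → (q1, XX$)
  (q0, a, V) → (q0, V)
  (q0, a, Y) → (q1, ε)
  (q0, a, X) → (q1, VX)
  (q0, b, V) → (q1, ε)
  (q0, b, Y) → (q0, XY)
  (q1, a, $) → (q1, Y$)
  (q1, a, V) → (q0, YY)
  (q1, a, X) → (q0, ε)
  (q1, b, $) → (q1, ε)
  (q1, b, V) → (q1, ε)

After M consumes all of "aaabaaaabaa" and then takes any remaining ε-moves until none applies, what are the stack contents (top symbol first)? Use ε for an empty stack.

(q0, aaabaaaabaa, $) ⊢ (q1, aabaaaabaa, XX$) ⊢ (q0, abaaaabaa, X$) ⊢ (q1, baaaabaa, VX$) ⊢ (q1, aaaabaa, X$) ⊢ (q0, aaabaa, $) ⊢ (q1, aabaa, XX$) ⊢ (q0, abaa, X$) ⊢ (q1, baa, VX$) ⊢ (q1, aa, X$) ⊢ (q0, a, $) ⊢ (q1, ε, XX$)
All input consumed in state q1 with stack XX$.

XX$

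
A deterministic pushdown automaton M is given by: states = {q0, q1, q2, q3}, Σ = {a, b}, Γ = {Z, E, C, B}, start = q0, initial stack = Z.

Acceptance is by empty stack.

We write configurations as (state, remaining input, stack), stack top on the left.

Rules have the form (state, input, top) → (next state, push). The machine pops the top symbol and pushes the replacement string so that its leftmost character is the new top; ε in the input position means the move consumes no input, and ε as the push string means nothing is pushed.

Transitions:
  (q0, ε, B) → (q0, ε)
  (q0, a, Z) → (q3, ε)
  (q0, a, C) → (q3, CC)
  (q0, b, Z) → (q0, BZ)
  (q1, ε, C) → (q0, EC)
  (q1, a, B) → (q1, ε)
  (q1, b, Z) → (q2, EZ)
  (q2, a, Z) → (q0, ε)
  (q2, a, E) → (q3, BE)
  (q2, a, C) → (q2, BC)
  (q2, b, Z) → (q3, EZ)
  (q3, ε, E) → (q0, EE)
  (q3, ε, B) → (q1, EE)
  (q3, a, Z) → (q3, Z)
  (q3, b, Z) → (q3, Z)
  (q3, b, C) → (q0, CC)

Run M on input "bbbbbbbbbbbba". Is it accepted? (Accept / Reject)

(q0, bbbbbbbbbbbba, Z) ⊢ (q0, bbbbbbbbbbba, BZ) ⊢ (q0, bbbbbbbbbbba, Z) ⊢ (q0, bbbbbbbbbba, BZ) ⊢ (q0, bbbbbbbbbba, Z) ⊢ (q0, bbbbbbbbba, BZ) ⊢ (q0, bbbbbbbbba, Z) ⊢ (q0, bbbbbbbba, BZ) ⊢ (q0, bbbbbbbba, Z) ⊢ (q0, bbbbbbba, BZ) ⊢ (q0, bbbbbbba, Z) ⊢ (q0, bbbbbba, BZ) ⊢ (q0, bbbbbba, Z) ⊢ (q0, bbbbba, BZ) ⊢ (q0, bbbbba, Z) ⊢ (q0, bbbba, BZ) ⊢ (q0, bbbba, Z) ⊢ (q0, bbba, BZ) ⊢ (q0, bbba, Z) ⊢ (q0, bba, BZ) ⊢ (q0, bba, Z) ⊢ (q0, ba, BZ) ⊢ (q0, ba, Z) ⊢ (q0, a, BZ) ⊢ (q0, a, Z) ⊢ (q3, ε, ε)
All input consumed and the stack is empty.

Accept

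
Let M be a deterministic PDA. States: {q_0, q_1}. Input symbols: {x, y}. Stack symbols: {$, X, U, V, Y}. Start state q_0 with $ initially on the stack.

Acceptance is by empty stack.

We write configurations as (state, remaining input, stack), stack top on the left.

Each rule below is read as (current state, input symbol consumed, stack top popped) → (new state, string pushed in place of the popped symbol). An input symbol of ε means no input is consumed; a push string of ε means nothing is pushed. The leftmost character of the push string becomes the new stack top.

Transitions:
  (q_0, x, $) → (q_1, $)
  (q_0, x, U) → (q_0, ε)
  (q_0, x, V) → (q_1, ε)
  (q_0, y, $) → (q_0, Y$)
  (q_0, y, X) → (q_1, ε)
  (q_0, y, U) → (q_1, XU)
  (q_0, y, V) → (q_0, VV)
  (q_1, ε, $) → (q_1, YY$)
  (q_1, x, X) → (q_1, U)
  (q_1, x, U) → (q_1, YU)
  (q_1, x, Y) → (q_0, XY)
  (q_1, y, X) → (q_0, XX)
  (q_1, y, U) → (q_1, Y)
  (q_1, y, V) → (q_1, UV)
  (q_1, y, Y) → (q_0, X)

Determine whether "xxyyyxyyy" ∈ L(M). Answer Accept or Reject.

(q_0, xxyyyxyyy, $) ⊢ (q_1, xyyyxyyy, $) ⊢ (q_1, xyyyxyyy, YY$) ⊢ (q_0, yyyxyyy, XYY$) ⊢ (q_1, yyxyyy, YY$) ⊢ (q_0, yxyyy, XY$) ⊢ (q_1, xyyy, Y$) ⊢ (q_0, yyy, XY$) ⊢ (q_1, yy, Y$) ⊢ (q_0, y, X$) ⊢ (q_1, ε, $) ⊢ (q_1, ε, YY$)
All input consumed; stack is YY$, not empty, and no further ε-move applies.

Reject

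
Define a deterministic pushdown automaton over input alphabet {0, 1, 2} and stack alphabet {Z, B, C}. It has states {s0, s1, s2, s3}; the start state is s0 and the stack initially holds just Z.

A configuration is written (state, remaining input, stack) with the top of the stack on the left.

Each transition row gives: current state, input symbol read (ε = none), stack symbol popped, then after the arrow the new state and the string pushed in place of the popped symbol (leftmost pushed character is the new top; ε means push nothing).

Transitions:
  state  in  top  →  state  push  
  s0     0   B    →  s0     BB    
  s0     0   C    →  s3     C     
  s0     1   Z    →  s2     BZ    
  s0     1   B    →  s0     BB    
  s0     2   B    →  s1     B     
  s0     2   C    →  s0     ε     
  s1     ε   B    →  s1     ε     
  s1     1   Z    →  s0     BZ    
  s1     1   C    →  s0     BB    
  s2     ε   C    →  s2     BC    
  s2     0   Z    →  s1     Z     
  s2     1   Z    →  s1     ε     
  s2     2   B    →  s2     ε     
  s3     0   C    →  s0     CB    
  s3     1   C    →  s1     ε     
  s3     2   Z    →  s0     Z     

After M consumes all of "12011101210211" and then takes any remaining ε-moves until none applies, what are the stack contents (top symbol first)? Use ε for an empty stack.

(s0, 12011101210211, Z) ⊢ (s2, 2011101210211, BZ) ⊢ (s2, 011101210211, Z) ⊢ (s1, 11101210211, Z) ⊢ (s0, 1101210211, BZ) ⊢ (s0, 101210211, BBZ) ⊢ (s0, 01210211, BBBZ) ⊢ (s0, 1210211, BBBBZ) ⊢ (s0, 210211, BBBBBZ) ⊢ (s1, 10211, BBBBBZ) ⊢ (s1, 10211, BBBBZ) ⊢ (s1, 10211, BBBZ) ⊢ (s1, 10211, BBZ) ⊢ (s1, 10211, BZ) ⊢ (s1, 10211, Z) ⊢ (s0, 0211, BZ) ⊢ (s0, 211, BBZ) ⊢ (s1, 11, BBZ) ⊢ (s1, 11, BZ) ⊢ (s1, 11, Z) ⊢ (s0, 1, BZ) ⊢ (s0, ε, BBZ)
All input consumed in state s0 with stack BBZ.

BBZ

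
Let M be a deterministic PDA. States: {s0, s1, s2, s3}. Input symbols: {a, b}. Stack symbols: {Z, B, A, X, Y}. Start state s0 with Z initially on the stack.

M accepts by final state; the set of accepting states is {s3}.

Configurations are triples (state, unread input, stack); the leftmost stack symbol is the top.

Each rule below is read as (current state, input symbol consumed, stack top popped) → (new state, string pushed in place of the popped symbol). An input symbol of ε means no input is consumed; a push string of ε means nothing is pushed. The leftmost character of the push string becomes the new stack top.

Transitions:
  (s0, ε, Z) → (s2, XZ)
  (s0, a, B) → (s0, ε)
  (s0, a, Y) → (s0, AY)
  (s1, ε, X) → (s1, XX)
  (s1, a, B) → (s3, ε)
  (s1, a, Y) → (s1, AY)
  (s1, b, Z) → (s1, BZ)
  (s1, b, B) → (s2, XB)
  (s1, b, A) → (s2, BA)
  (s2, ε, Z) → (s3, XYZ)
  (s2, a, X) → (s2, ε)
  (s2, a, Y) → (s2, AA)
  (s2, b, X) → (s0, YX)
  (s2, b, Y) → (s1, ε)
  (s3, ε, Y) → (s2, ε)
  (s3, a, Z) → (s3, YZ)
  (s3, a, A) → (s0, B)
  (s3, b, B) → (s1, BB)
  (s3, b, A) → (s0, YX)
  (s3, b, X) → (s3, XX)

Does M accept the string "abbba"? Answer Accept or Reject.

(s0, abbba, Z)
  ε-move, top Z: go to s2, push XZ → (s2, abbba, XZ)
  read a, top X: go to s2, push ε → (s2, bbba, Z)
  ε-move, top Z: go to s3, push XYZ → (s3, bbba, XYZ)
  read b, top X: go to s3, push XX → (s3, bba, XXYZ)
  read b, top X: go to s3, push XX → (s3, ba, XXXYZ)
  read b, top X: go to s3, push XX → (s3, a, XXXXYZ)
No transition applies at (s3, a, XXXXYZ); input not fully consumed.

Reject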